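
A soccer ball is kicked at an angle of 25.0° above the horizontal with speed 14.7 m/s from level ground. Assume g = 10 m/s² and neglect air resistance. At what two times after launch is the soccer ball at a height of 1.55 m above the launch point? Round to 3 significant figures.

0.346 s and 0.897 s

v_y0 = 14.7 sin 25.0° = 6.212 m/s.
Set y = v_y0 t − ½ g t² = 1.55: 5.000 t² − 6.212 t + 1.55 = 0.
t = [6.212 ± √(38.59 − 31.00)] / 10 = (6.212 ± 2.755) / 10, giving t = 0.346 s or t = 0.897 s.
So the soccer ball is at 1.55 m at t = 0.346 s (rising) and t = 0.897 s (falling).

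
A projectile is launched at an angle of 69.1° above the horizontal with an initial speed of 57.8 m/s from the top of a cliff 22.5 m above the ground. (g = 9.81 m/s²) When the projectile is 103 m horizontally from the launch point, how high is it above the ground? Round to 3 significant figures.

v_x = 57.8 cos 69.1° = 20.62 m/s, v_y0 = 57.8 sin 69.1° = 54.00 m/s.
Time to reach x = 103 m: t = x / v_x = 103 / 20.62 = 4.995 s.
y = 22.5 + v_y0 t − ½ g t² = 22.5 + 54.00×4.995 − 4.905×4.995² = 170 m.

170 m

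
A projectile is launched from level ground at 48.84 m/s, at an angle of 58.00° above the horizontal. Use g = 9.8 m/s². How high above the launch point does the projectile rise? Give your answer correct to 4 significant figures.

87.53 m

Vertical component of launch velocity: v_y = 48.84 sin 58.00° = 41.419 m/s.
At the highest point the vertical velocity is zero, so v_y² = 2 g h_max.
h_max = (41.419)² / (2 × 9.8) = 1715.5 / 19.60 = 87.53 m.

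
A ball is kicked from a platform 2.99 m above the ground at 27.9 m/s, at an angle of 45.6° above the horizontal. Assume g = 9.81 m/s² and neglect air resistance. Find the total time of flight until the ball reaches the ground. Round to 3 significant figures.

Vertical component: v_y = 27.9 sin 45.6° = 19.93 m/s.
Taking up as positive with launch at y = 2.99 m, landing at y = 0: 0 = 2.99 + 19.93 t − ½(9.81) t².
Solving 4.905 t² − 19.93 t − 2.99 = 0 gives t = [19.93 + √(19.93² + 4·4.905·2.99)] / 9.810 = 4.21 s.

4.21 s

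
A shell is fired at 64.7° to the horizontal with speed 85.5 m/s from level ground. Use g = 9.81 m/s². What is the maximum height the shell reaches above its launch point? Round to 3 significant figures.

Vertical component of launch velocity: v_y = 85.5 sin 64.7° = 77.30 m/s.
At the highest point the vertical velocity is zero, so v_y² = 2 g h_max.
h_max = (77.30)² / (2 × 9.81) = 5975 / 19.62 = 305 m.

305 m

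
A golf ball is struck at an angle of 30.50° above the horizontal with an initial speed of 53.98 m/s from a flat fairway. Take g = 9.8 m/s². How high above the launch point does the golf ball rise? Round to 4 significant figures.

38.30 m

Vertical component of launch velocity: v_y = 53.98 sin 30.50° = 27.397 m/s.
At the highest point the vertical velocity is zero, so v_y² = 2 g h_max.
h_max = (27.397)² / (2 × 9.8) = 750.60 / 19.60 = 38.30 m.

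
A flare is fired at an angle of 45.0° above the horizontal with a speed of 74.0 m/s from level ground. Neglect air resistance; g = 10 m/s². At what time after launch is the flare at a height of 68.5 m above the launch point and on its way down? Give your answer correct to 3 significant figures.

v_y0 = 74.0 sin 45.0° = 52.33 m/s.
Set y = v_y0 t − ½ g t² = 68.5: 5.000 t² − 52.33 t + 68.5 = 0.
t = [52.33 ± √(2738 − 1370)] / 10 = (52.33 ± 36.99) / 10, giving t = 1.53 s or t = 8.93 s.
On the way down corresponds to the larger root: t = 8.93 s.

8.93 s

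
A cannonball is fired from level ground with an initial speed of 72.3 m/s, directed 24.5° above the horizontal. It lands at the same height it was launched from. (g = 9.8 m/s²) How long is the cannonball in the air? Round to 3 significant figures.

Vertical component: v_y = 72.3 sin 24.5° = 29.98 m/s.
For a projectile landing at launch height, time of flight is t = 2 v_y / g = 2 × 29.98 / 9.8 = 6.12 s.

6.12 s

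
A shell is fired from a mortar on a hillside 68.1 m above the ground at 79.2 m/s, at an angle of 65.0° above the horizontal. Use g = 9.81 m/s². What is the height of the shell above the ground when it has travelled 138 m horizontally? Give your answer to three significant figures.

281 m

v_x = 79.2 cos 65.0° = 33.47 m/s, v_y0 = 79.2 sin 65.0° = 71.78 m/s.
Time to reach x = 138 m: t = x / v_x = 138 / 33.47 = 4.123 s.
y = 68.1 + v_y0 t − ½ g t² = 68.1 + 71.78×4.123 − 4.905×4.123² = 281 m.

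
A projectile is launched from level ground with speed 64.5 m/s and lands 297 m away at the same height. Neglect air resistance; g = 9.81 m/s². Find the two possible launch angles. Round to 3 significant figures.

22.2° and 67.8°

Level-ground range: R = v₀² sin(2θ)/g ⇒ sin 2θ = R g / v₀² = 297×9.81/64.5² = 0.7003.
2θ = arcsin(0.7003) = 44.45° or 180° − 44.45° = 135.55°.
So θ = 22.2° or θ = 67.8°.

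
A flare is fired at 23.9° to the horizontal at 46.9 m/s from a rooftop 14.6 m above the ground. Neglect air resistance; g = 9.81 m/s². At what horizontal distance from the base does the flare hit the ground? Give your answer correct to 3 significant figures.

194 m

Components: v_x = 46.9 cos 23.9° = 42.88 m/s, v_y = 46.9 sin 23.9° = 19.00 m/s.
Vertical: 0 = 14.6 + 19.00 t − ½(9.81) t² ⇒ 4.905 t² − 19.00 t − 14.6 = 0.
t = [19.00 + √(361.0 + 286.5)] / 9.810 = 4.531 s.
Horizontal: R = v_x · t = 42.88 × 4.531 = 194 m.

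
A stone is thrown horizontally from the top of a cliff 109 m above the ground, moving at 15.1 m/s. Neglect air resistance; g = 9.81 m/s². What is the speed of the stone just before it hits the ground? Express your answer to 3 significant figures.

48.6 m/s

Fall time: t = √(2 × 109 / 9.81) = 4.714 s.
At impact: v_x = 15.1 m/s (unchanged), v_y = g t = 9.81 × 4.714 = 46.24 m/s.
Speed = √(v_x² + v_y²) = √(228.0 + 2138) = 48.6 m/s.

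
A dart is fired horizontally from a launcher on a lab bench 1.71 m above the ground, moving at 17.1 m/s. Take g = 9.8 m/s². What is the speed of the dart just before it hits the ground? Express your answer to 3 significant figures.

Fall time: t = √(2 × 1.71 / 9.8) = 0.5907 s.
At impact: v_x = 17.1 m/s (unchanged), v_y = g t = 9.8 × 0.5907 = 5.789 m/s.
Speed = √(v_x² + v_y²) = √(292.4 + 33.51) = 18.1 m/s.

18.1 m/s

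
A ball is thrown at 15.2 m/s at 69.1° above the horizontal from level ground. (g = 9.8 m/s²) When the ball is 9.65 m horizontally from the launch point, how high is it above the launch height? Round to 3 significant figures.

9.75 m

v_x = 15.2 cos 69.1° = 5.422 m/s, v_y0 = 15.2 sin 69.1° = 14.20 m/s.
Time to reach x = 9.65 m: t = x / v_x = 9.65 / 5.422 = 1.780 s.
y = v_y0 t − ½ g t² = 14.20×1.780 − 4.900×1.780² = 9.75 m.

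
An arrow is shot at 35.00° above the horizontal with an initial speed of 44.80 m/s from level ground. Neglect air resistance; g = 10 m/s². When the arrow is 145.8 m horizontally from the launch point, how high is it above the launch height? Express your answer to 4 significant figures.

23.17 m

v_x = 44.80 cos 35.00° = 36.698 m/s, v_y0 = 44.80 sin 35.00° = 25.696 m/s.
Time to reach x = 145.8 m: t = x / v_x = 145.8 / 36.698 = 3.9730 s.
y = v_y0 t − ½ g t² = 25.696×3.9730 − 5.000×3.9730² = 23.17 m.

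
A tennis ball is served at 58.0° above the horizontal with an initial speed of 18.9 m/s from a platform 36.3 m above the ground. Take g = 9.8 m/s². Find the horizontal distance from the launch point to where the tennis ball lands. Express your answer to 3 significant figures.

48.2 m

Components: v_x = 18.9 cos 58.0° = 10.02 m/s, v_y = 18.9 sin 58.0° = 16.03 m/s.
Vertical: 0 = 36.3 + 16.03 t − ½(9.8) t² ⇒ 4.900 t² − 16.03 t − 36.3 = 0.
t = [16.03 + √(257.0 + 711.5)] / 9.800 = 4.811 s.
Horizontal: R = v_x · t = 10.02 × 4.811 = 48.2 m.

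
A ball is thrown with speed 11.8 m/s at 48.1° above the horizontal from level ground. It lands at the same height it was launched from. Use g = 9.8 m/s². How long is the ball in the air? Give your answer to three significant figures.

Vertical component: v_y = 11.8 sin 48.1° = 8.783 m/s.
For a projectile landing at launch height, time of flight is t = 2 v_y / g = 2 × 8.783 / 9.8 = 1.79 s.

1.79 s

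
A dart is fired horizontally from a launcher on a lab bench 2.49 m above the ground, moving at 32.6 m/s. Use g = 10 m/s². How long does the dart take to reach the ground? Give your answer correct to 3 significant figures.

0.706 s

The horizontal speed doesn't affect the fall. With v_y0 = 0, h = ½ g t².
t = √(2 × 2.49 / 10) = √0.4980 = 0.706 s.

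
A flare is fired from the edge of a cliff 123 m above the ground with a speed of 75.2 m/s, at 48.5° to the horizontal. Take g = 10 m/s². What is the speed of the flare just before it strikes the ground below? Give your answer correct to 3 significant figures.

90.1 m/s

v_x = 75.2 cos 48.5° = 49.83 m/s is unchanged throughout.
For the vertical component, v_y² = v_y0² + 2 g h = (56.32)² + 2×10×123 = 5632, so |v_y| = 75.05 m/s.
Impact speed = √(v_x² + v_y²) = √(2483 + 5632) = 90.1 m/s.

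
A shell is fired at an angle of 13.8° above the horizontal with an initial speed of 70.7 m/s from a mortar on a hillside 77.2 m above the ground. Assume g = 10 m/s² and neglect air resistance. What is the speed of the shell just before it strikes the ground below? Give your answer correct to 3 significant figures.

80.9 m/s

v_x = 70.7 cos 13.8° = 68.66 m/s is unchanged throughout.
For the vertical component, v_y² = v_y0² + 2 g h = (16.86)² + 2×10×77.2 = 1828, so |v_y| = 42.76 m/s.
Impact speed = √(v_x² + v_y²) = √(4714 + 1828) = 80.9 m/s.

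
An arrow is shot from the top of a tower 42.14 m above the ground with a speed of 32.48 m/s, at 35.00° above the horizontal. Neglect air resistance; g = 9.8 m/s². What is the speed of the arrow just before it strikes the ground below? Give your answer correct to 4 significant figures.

v_x = 32.48 cos 35.00° = 26.606 m/s is unchanged throughout.
For the vertical component, v_y² = v_y0² + 2 g h = (18.630)² + 2×9.8×42.14 = 1173.0, so |v_y| = 34.249 m/s.
Impact speed = √(v_x² + v_y²) = √(707.88 + 1173.0) = 43.37 m/s.

43.37 m/s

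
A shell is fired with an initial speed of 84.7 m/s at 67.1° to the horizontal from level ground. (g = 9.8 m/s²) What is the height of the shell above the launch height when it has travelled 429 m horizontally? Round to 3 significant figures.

v_x = 84.7 cos 67.1° = 32.96 m/s, v_y0 = 84.7 sin 67.1° = 78.02 m/s.
Time to reach x = 429 m: t = x / v_x = 429 / 32.96 = 13.02 s.
y = v_y0 t − ½ g t² = 78.02×13.02 − 4.900×13.02² = 185 m.

185 m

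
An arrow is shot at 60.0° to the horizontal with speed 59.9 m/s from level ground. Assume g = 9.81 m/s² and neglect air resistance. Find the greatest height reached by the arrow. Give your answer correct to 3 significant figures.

137 m

Vertical component of launch velocity: v_y = 59.9 sin 60.0° = 51.87 m/s.
At the highest point the vertical velocity is zero, so v_y² = 2 g h_max.
h_max = (51.87)² / (2 × 9.81) = 2690 / 19.62 = 137 m.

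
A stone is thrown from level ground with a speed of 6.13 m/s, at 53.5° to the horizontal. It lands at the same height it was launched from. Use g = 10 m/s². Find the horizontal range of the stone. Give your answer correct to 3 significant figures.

For level ground, R = v₀² sin(2θ) / g.
sin(2 × 53.5°) = sin 107.0° = 0.9563.
R = (6.13)² × 0.9563 / 10 = 3.59 m.

3.59 m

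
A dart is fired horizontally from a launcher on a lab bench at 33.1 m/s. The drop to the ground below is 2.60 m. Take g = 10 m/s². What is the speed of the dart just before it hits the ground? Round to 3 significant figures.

33.9 m/s

Fall time: t = √(2 × 2.60 / 10) = 0.7211 s.
At impact: v_x = 33.1 m/s (unchanged), v_y = g t = 10 × 0.7211 = 7.211 m/s.
Speed = √(v_x² + v_y²) = √(1096 + 52.00) = 33.9 m/s.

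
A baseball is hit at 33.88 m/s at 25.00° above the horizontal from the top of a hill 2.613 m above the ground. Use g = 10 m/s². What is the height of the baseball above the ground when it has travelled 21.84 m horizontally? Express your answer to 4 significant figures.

10.27 m

v_x = 33.88 cos 25.00° = 30.706 m/s, v_y0 = 33.88 sin 25.00° = 14.318 m/s.
Time to reach x = 21.84 m: t = x / v_x = 21.84 / 30.706 = 0.71126 s.
y = 2.613 + v_y0 t − ½ g t² = 2.613 + 14.318×0.71126 − 5.000×0.71126² = 10.27 m.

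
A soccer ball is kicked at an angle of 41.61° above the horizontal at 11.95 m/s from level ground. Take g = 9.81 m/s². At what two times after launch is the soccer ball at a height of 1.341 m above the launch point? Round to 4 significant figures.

v_y0 = 11.95 sin 41.61° = 7.9355 m/s.
Set y = v_y0 t − ½ g t² = 1.341: 4.905 t² − 7.9355 t + 1.341 = 0.
t = [7.9355 ± √(62.972 − 26.310)] / 9.81 = (7.9355 ± 6.0549) / 9.81, giving t = 0.1917 s or t = 1.426 s.
So the soccer ball is at 1.341 m at t = 0.1917 s (rising) and t = 1.426 s (falling).

0.1917 s and 1.426 s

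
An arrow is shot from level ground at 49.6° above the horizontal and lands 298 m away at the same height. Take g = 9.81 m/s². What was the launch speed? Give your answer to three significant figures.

On level ground, R = v₀² sin(2θ) / g, so v₀ = √(R g / sin 2θ).
sin(2 × 49.6°) = 0.9871.
v₀ = √(298 × 9.81 / 0.9871) = √2962 = 54.4 m/s.

54.4 m/s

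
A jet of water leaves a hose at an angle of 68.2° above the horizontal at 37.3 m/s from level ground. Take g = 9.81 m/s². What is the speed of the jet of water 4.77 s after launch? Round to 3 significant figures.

18.4 m/s

v_x = 37.3 cos 68.2° = 13.85 m/s (constant).
v_y(t) = 37.3 sin 68.2° − g t = 34.63 − 9.81 × 4.77 = -12.16 m/s.
Speed = √(v_x² + v_y²) = √(191.8 + 147.9) = 18.4 m/s.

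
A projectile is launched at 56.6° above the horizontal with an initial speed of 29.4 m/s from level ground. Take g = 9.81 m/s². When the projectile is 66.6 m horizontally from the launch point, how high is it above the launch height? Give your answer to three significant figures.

17.9 m

v_x = 29.4 cos 56.6° = 16.18 m/s, v_y0 = 29.4 sin 56.6° = 24.54 m/s.
Time to reach x = 66.6 m: t = x / v_x = 66.6 / 16.18 = 4.116 s.
y = v_y0 t − ½ g t² = 24.54×4.116 − 4.905×4.116² = 17.9 m.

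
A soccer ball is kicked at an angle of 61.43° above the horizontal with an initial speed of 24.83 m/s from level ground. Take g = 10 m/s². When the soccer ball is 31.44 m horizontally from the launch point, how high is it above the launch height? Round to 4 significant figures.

22.69 m

v_x = 24.83 cos 61.43° = 11.875 m/s, v_y0 = 24.83 sin 61.43° = 21.807 m/s.
Time to reach x = 31.44 m: t = x / v_x = 31.44 / 11.875 = 2.6476 s.
y = v_y0 t − ½ g t² = 21.807×2.6476 − 5.000×2.6476² = 22.69 m.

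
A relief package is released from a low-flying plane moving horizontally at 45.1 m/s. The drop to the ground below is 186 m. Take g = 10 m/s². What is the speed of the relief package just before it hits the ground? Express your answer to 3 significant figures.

75.9 m/s

Fall time: t = √(2 × 186 / 10) = 6.099 s.
At impact: v_x = 45.1 m/s (unchanged), v_y = g t = 10 × 6.099 = 60.99 m/s.
Speed = √(v_x² + v_y²) = √(2034 + 3720) = 75.9 m/s.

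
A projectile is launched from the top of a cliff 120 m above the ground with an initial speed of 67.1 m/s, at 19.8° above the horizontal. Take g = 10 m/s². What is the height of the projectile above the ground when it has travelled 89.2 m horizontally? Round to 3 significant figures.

142 m

v_x = 67.1 cos 19.8° = 63.13 m/s, v_y0 = 67.1 sin 19.8° = 22.73 m/s.
Time to reach x = 89.2 m: t = x / v_x = 89.2 / 63.13 = 1.413 s.
y = 120 + v_y0 t − ½ g t² = 120 + 22.73×1.413 − 5.000×1.413² = 142 m.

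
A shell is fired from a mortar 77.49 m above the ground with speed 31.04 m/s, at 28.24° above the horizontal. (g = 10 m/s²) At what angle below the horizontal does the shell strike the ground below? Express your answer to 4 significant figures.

56.94°

v_x = 31.04 cos 28.24° = 27.345 m/s.
At impact |v_y| = √(v_y0² + 2 g h) = √(14.687² + 2×10×77.49) = 42.018 m/s.
Angle below horizontal = arctan(|v_y| / v_x) = arctan(42.018 / 27.345) = 56.94°.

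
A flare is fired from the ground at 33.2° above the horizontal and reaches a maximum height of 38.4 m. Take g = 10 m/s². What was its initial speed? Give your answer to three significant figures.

50.6 m/s

At maximum height v_y = 0, so (v₀ sin θ)² = 2 g H.
v₀ sin 33.2° = √(2 × 10 × 38.4) = 27.71 m/s.
v₀ = 27.71 / sin 33.2° = 27.71 / 0.5476 = 50.6 m/s.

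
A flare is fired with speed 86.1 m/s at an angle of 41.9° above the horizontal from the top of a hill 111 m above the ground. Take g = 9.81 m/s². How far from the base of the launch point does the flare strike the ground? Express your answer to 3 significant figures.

859 m

Components: v_x = 86.1 cos 41.9° = 64.09 m/s, v_y = 86.1 sin 41.9° = 57.50 m/s.
Vertical: 0 = 111 + 57.50 t − ½(9.81) t² ⇒ 4.905 t² − 57.50 t − 111 = 0.
t = [57.50 + √(3306 + 2178)] / 9.810 = 13.41 s.
Horizontal: R = v_x · t = 64.09 × 13.41 = 859 m.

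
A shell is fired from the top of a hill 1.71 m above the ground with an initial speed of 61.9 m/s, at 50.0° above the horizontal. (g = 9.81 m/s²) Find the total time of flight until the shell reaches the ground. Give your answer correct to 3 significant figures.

9.70 s

Vertical component: v_y = 61.9 sin 50.0° = 47.42 m/s.
Taking up as positive with launch at y = 1.71 m, landing at y = 0: 0 = 1.71 + 47.42 t − ½(9.81) t².
Solving 4.905 t² − 47.42 t − 1.71 = 0 gives t = [47.42 + √(47.42² + 4·4.905·1.71)] / 9.810 = 9.70 s.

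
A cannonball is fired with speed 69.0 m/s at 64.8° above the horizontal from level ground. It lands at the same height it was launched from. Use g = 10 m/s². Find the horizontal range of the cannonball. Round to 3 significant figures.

367 m

For level ground, R = v₀² sin(2θ) / g.
sin(2 × 64.8°) = sin 129.6° = 0.7705.
R = (69.0)² × 0.7705 / 10 = 367 m.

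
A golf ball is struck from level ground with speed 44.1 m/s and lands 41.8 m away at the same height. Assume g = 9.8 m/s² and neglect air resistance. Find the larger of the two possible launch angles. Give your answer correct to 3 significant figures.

83.9°

Level-ground range: R = v₀² sin(2θ)/g ⇒ sin 2θ = R g / v₀² = 41.8×9.8/44.1² = 0.2106.
2θ = arcsin(0.2106) = 12.16° or 180° − 12.16° = 167.84°.
So θ = 6.08° or θ = 83.9°.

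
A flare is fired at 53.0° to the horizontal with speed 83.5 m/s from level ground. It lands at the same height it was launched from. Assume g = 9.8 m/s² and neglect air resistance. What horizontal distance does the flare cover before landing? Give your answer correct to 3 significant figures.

For level ground, R = v₀² sin(2θ) / g.
sin(2 × 53.0°) = sin 106.0° = 0.9613.
R = (83.5)² × 0.9613 / 9.8 = 684 m.

684 m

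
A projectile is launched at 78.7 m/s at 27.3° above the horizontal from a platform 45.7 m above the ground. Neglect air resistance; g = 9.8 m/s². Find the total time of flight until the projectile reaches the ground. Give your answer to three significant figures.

Vertical component: v_y = 78.7 sin 27.3° = 36.10 m/s.
Taking up as positive with launch at y = 45.7 m, landing at y = 0: 0 = 45.7 + 36.10 t − ½(9.8) t².
Solving 4.900 t² − 36.10 t − 45.7 = 0 gives t = [36.10 + √(36.10² + 4·4.900·45.7)] / 9.800 = 8.47 s.

8.47 s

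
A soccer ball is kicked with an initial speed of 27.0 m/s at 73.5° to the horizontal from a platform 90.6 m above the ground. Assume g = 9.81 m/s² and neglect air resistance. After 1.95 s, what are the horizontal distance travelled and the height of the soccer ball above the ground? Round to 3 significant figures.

v_x = 27.0 cos 73.5° = 7.668 m/s; v_y0 = 27.0 sin 73.5° = 25.89 m/s.
x = v_x t = 7.668 × 1.95 = 15.0 m.
y = 90.6 + v_y0 t − ½ g t² = 122 m.

x = 15.0 m, y = 122 m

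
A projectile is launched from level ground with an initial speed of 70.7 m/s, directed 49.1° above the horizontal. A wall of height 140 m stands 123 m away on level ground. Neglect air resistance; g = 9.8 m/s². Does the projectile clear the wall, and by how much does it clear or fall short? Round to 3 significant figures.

v_x = 70.7 cos 49.1° = 46.29 m/s; v_y0 = 70.7 sin 49.1° = 53.44 m/s.
Time to reach the wall: t = 123 / 46.29 = 2.657 s.
Height at that point: y = 53.44×2.657 − 4.900×2.657² = 107.4 m.
That is 140 − 107.4 = 32.6 m below the top of the wall, so the projectile does not clear it.

No — it falls 32.6 m short of clearing the wall.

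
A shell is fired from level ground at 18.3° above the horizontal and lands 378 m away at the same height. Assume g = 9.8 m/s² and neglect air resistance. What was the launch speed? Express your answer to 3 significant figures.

On level ground, R = v₀² sin(2θ) / g, so v₀ = √(R g / sin 2θ).
sin(2 × 18.3°) = 0.5962.
v₀ = √(378 × 9.8 / 0.5962) = √6213 = 78.8 m/s.

78.8 m/s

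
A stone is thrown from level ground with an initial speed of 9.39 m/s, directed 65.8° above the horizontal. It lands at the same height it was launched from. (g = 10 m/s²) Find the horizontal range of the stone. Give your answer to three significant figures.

6.59 m

For level ground, R = v₀² sin(2θ) / g.
sin(2 × 65.8°) = sin 131.6° = 0.7478.
R = (9.39)² × 0.7478 / 10 = 6.59 m.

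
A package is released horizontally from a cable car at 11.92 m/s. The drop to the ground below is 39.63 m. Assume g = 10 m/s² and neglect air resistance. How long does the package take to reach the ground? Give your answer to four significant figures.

2.815 s

The horizontal speed doesn't affect the fall. With v_y0 = 0, h = ½ g t².
t = √(2 × 39.63 / 10) = √7.9260 = 2.815 s.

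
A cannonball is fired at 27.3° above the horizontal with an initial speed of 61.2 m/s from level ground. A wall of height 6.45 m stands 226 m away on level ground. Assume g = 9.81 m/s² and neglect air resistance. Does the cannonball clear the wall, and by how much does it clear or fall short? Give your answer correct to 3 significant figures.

v_x = 61.2 cos 27.3° = 54.38 m/s; v_y0 = 61.2 sin 27.3° = 28.07 m/s.
Time to reach the wall: t = 226 / 54.38 = 4.156 s.
Height at that point: y = 28.07×4.156 − 4.905×4.156² = 31.94 m.
That is 31.94 − 6.45 = 25.5 m above the top of the wall, so the cannonball clears it.

Yes — it clears the wall by 25.5 m.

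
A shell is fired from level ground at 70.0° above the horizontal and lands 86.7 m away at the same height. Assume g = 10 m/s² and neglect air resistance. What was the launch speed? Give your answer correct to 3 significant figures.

36.7 m/s

On level ground, R = v₀² sin(2θ) / g, so v₀ = √(R g / sin 2θ).
sin(2 × 70.0°) = 0.6428.
v₀ = √(86.7 × 10 / 0.6428) = √1349 = 36.7 m/s.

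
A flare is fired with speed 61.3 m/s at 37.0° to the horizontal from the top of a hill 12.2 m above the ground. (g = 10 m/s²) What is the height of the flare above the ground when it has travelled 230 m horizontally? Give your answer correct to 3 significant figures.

v_x = 61.3 cos 37.0° = 48.96 m/s, v_y0 = 61.3 sin 37.0° = 36.89 m/s.
Time to reach x = 230 m: t = x / v_x = 230 / 48.96 = 4.698 s.
y = 12.2 + v_y0 t − ½ g t² = 12.2 + 36.89×4.698 − 5.000×4.698² = 75.2 m.

75.2 m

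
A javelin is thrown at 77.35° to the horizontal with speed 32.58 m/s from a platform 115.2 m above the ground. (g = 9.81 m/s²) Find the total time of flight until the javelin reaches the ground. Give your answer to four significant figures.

9.070 s

Vertical component: v_y = 32.58 sin 77.35° = 31.789 m/s.
Taking up as positive with launch at y = 115.2 m, landing at y = 0: 0 = 115.2 + 31.789 t − ½(9.81) t².
Solving 4.905 t² − 31.789 t − 115.2 = 0 gives t = [31.789 + √(31.789² + 4·4.905·115.2)] / 9.810 = 9.070 s.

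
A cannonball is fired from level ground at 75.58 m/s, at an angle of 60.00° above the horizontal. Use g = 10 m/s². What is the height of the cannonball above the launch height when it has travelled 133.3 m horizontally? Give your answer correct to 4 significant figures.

168.7 m

v_x = 75.58 cos 60.00° = 37.790 m/s, v_y0 = 75.58 sin 60.00° = 65.454 m/s.
Time to reach x = 133.3 m: t = x / v_x = 133.3 / 37.790 = 3.5274 s.
y = v_y0 t − ½ g t² = 65.454×3.5274 − 5.000×3.5274² = 168.7 m.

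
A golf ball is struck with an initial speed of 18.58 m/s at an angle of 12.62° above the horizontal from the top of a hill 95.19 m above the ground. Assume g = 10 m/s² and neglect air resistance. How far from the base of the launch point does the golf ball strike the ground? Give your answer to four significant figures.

Components: v_x = 18.58 cos 12.62° = 18.131 m/s, v_y = 18.58 sin 12.62° = 4.0594 m/s.
Vertical: 0 = 95.19 + 4.0594 t − ½(10) t² ⇒ 5.000 t² − 4.0594 t − 95.19 = 0.
t = [4.0594 + √(16.479 + 1903.8)] / 10.00 = 4.7880 s.
Horizontal: R = v_x · t = 18.131 × 4.7880 = 86.81 m.

86.81 m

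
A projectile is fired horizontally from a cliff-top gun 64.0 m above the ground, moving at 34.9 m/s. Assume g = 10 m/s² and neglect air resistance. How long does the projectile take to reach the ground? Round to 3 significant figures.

The horizontal speed doesn't affect the fall. With v_y0 = 0, h = ½ g t².
t = √(2 × 64.0 / 10) = √12.80 = 3.58 s.

3.58 s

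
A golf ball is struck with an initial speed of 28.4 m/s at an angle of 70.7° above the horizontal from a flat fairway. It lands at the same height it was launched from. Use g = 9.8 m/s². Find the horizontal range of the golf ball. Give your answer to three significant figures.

51.3 m

For level ground, R = v₀² sin(2θ) / g.
sin(2 × 70.7°) = sin 141.4° = 0.6239.
R = (28.4)² × 0.6239 / 9.8 = 51.3 m.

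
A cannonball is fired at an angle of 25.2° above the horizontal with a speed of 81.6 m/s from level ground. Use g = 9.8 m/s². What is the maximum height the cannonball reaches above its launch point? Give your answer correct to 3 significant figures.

61.6 m

Vertical component of launch velocity: v_y = 81.6 sin 25.2° = 34.74 m/s.
At the highest point the vertical velocity is zero, so v_y² = 2 g h_max.
h_max = (34.74)² / (2 × 9.8) = 1207 / 19.60 = 61.6 m.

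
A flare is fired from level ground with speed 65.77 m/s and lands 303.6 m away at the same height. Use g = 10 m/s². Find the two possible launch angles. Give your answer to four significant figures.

Level-ground range: R = v₀² sin(2θ)/g ⇒ sin 2θ = R g / v₀² = 303.6×10/65.77² = 0.7019.
2θ = arcsin(0.7019) = 44.580° or 180° − 44.580° = 135.420°.
So θ = 22.29° or θ = 67.71°.

22.29° and 67.71°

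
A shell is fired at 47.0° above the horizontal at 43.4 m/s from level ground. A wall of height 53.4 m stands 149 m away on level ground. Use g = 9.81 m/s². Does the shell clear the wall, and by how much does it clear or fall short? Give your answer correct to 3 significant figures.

No — it falls 17.9 m short of clearing the wall.

v_x = 43.4 cos 47.0° = 29.60 m/s; v_y0 = 43.4 sin 47.0° = 31.74 m/s.
Time to reach the wall: t = 149 / 29.60 = 5.034 s.
Height at that point: y = 31.74×5.034 − 4.905×5.034² = 35.48 m.
That is 53.4 − 35.48 = 17.9 m below the top of the wall, so the shell does not clear it.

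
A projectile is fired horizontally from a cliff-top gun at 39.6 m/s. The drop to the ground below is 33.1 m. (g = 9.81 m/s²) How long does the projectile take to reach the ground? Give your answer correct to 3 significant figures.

The horizontal speed doesn't affect the fall. With v_y0 = 0, h = ½ g t².
t = √(2 × 33.1 / 9.81) = √6.748 = 2.60 s.

2.60 s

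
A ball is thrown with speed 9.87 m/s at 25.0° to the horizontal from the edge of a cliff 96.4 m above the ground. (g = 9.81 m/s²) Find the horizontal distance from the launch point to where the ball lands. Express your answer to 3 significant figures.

Components: v_x = 9.87 cos 25.0° = 8.945 m/s, v_y = 9.87 sin 25.0° = 4.171 m/s.
Vertical: 0 = 96.4 + 4.171 t − ½(9.81) t² ⇒ 4.905 t² − 4.171 t − 96.4 = 0.
t = [4.171 + √(17.40 + 1891)] / 9.810 = 4.878 s.
Horizontal: R = v_x · t = 8.945 × 4.878 = 43.6 m.

43.6 m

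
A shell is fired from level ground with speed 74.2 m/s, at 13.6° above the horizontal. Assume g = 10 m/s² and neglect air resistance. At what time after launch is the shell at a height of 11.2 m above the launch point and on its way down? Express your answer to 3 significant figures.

v_y0 = 74.2 sin 13.6° = 17.45 m/s.
Set y = v_y0 t − ½ g t² = 11.2: 5.000 t² − 17.45 t + 11.2 = 0.
t = [17.45 ± √(304.5 − 224.0)] / 10 = (17.45 ± 8.972) / 10, giving t = 0.848 s or t = 2.64 s.
On the way down corresponds to the larger root: t = 2.64 s.

2.64 s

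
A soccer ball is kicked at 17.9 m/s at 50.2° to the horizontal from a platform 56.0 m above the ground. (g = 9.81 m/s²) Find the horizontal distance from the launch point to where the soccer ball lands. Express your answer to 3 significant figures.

Components: v_x = 17.9 cos 50.2° = 11.46 m/s, v_y = 17.9 sin 50.2° = 13.75 m/s.
Vertical: 0 = 56.0 + 13.75 t − ½(9.81) t² ⇒ 4.905 t² − 13.75 t − 56.0 = 0.
t = [13.75 + √(189.1 + 1099)] / 9.810 = 5.060 s.
Horizontal: R = v_x · t = 11.46 × 5.060 = 58.0 m.

58.0 m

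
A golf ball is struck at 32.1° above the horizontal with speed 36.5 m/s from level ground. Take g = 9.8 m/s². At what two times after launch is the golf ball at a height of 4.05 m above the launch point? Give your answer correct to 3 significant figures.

0.221 s and 3.74 s

v_y0 = 36.5 sin 32.1° = 19.40 m/s.
Set y = v_y0 t − ½ g t² = 4.05: 4.900 t² − 19.40 t + 4.05 = 0.
t = [19.40 ± √(376.4 − 79.38)] / 9.8 = (19.40 ± 17.23) / 9.8, giving t = 0.221 s or t = 3.74 s.
So the golf ball is at 4.05 m at t = 0.221 s (rising) and t = 3.74 s (falling).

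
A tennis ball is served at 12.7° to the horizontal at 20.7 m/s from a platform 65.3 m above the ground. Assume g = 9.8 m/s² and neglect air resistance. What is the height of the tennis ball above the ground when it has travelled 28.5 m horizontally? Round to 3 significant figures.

v_x = 20.7 cos 12.7° = 20.19 m/s, v_y0 = 20.7 sin 12.7° = 4.551 m/s.
Time to reach x = 28.5 m: t = x / v_x = 28.5 / 20.19 = 1.412 s.
y = 65.3 + v_y0 t − ½ g t² = 65.3 + 4.551×1.412 − 4.900×1.412² = 62.0 m.

62.0 m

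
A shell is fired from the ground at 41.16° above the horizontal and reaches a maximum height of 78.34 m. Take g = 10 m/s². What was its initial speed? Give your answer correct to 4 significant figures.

At maximum height v_y = 0, so (v₀ sin θ)² = 2 g H.
v₀ sin 41.16° = √(2 × 10 × 78.34) = 39.583 m/s.
v₀ = 39.583 / sin 41.16° = 39.583 / 0.6582 = 60.14 m/s.

60.14 m/s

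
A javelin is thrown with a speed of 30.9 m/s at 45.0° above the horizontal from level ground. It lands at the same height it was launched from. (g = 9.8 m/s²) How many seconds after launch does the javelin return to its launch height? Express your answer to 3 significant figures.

4.46 s

Vertical component: v_y = 30.9 sin 45.0° = 21.85 m/s.
For a projectile landing at launch height, time of flight is t = 2 v_y / g = 2 × 21.85 / 9.8 = 4.46 s.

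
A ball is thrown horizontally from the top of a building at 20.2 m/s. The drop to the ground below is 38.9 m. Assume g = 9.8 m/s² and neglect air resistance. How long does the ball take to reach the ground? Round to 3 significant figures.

2.82 s

The horizontal speed doesn't affect the fall. With v_y0 = 0, h = ½ g t².
t = √(2 × 38.9 / 9.8) = √7.939 = 2.82 s.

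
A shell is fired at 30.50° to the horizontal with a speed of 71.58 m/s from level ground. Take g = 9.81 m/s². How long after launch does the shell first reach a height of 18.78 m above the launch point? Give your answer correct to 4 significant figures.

0.5591 s

v_y0 = 71.58 sin 30.50° = 36.330 m/s.
Set y = v_y0 t − ½ g t² = 18.78: 4.905 t² − 36.330 t + 18.78 = 0.
t = [36.330 ± √(1319.9 − 368.46)] / 9.81 = (36.330 ± 30.845) / 9.81, giving t = 0.5591 s or t = 6.848 s.
The shell is on the way up at the first time, so t = 0.5591 s.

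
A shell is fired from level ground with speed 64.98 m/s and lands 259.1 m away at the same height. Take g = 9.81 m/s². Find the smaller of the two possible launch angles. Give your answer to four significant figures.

Level-ground range: R = v₀² sin(2θ)/g ⇒ sin 2θ = R g / v₀² = 259.1×9.81/64.98² = 0.6020.
2θ = arcsin(0.6020) = 37.013° or 180° − 37.013° = 142.987°.
So θ = 18.51° or θ = 71.49°.

18.51°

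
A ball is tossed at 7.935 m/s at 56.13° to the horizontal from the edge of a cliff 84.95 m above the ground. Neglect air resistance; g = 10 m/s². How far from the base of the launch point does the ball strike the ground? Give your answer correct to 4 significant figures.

Components: v_x = 7.935 cos 56.13° = 4.4223 m/s, v_y = 7.935 sin 56.13° = 6.5885 m/s.
Vertical: 0 = 84.95 + 6.5885 t − ½(10) t² ⇒ 5.000 t² − 6.5885 t − 84.95 = 0.
t = [6.5885 + √(43.408 + 1699.0)] / 10.00 = 4.8331 s.
Horizontal: R = v_x · t = 4.4223 × 4.8331 = 21.37 m.

21.37 m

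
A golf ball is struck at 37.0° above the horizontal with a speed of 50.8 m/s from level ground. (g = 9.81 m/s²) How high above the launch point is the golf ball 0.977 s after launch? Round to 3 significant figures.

v_y0 = 50.8 sin 37.0° = 30.57 m/s.
y(t) = v_y0 t − ½ g t² = 30.57×0.977 − 4.905×0.977² = 25.2 m.

25.2 m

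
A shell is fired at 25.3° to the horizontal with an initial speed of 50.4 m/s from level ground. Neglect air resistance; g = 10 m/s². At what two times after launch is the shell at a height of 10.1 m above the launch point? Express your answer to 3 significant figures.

0.535 s and 3.77 s

v_y0 = 50.4 sin 25.3° = 21.54 m/s.
Set y = v_y0 t − ½ g t² = 10.1: 5.000 t² − 21.54 t + 10.1 = 0.
t = [21.54 ± √(464.0 − 202.0)] / 10 = (21.54 ± 16.19) / 10, giving t = 0.535 s or t = 3.77 s.
So the shell is at 10.1 m at t = 0.535 s (rising) and t = 3.77 s (falling).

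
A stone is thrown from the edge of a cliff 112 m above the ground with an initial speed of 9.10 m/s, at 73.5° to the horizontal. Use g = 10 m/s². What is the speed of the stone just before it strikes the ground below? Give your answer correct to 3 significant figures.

v_x = 9.10 cos 73.5° = 2.585 m/s is unchanged throughout.
For the vertical component, v_y² = v_y0² + 2 g h = (8.725)² + 2×10×112 = 2316, so |v_y| = 48.12 m/s.
Impact speed = √(v_x² + v_y²) = √(6.682 + 2316) = 48.2 m/s.

48.2 m/s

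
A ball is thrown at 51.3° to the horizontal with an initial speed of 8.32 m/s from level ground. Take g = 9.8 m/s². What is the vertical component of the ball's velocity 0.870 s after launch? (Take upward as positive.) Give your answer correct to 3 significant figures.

-2.03 m/s

Initial vertical component: v_y0 = 8.32 sin 51.3° = 6.493 m/s.
v_y(t) = v_y0 − g t = 6.493 − 9.8 × 0.870 = -2.03 m/s.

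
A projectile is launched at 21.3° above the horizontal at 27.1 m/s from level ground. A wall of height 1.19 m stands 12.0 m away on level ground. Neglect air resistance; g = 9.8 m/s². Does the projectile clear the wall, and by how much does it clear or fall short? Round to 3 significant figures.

Yes — it clears the wall by 2.38 m.

v_x = 27.1 cos 21.3° = 25.25 m/s; v_y0 = 27.1 sin 21.3° = 9.844 m/s.
Time to reach the wall: t = 12.0 / 25.25 = 0.4752 s.
Height at that point: y = 9.844×0.4752 − 4.900×0.4752² = 3.571 m.
That is 3.571 − 1.19 = 2.38 m above the top of the wall, so the projectile clears it.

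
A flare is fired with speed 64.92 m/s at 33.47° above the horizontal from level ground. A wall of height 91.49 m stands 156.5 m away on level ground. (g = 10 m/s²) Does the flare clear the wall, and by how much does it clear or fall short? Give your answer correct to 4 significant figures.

No — it falls 29.78 m short of clearing the wall.

v_x = 64.92 cos 33.47° = 54.155 m/s; v_y0 = 64.92 sin 33.47° = 35.803 m/s.
Time to reach the wall: t = 156.5 / 54.155 = 2.8899 s.
Height at that point: y = 35.803×2.8899 − 5.000×2.8899² = 61.709 m.
That is 91.49 − 61.709 = 29.78 m below the top of the wall, so the flare does not clear it.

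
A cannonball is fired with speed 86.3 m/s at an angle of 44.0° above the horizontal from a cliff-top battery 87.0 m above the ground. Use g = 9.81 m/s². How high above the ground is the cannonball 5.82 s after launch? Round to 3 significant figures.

270 m

v_y0 = 86.3 sin 44.0° = 59.95 m/s.
y(t) = 87.0 + v_y0 t − ½ g t² = 87.0 + 59.95×5.82 − ½×9.81×5.82² = 270 m.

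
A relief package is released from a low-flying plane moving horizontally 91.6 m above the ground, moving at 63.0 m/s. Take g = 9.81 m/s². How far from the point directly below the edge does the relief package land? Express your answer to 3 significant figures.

Initial vertical velocity is zero, so the fall time comes from h = ½ g t²: t = √(2 × 91.6 / 9.81) = 4.321 s.
Horizontal motion is uniform at 63.0 m/s, so x = 63.0 × 4.321 = 272 m.

272 m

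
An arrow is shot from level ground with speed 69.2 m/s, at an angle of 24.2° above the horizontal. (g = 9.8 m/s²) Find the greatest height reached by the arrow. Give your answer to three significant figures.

41.1 m

Vertical component of launch velocity: v_y = 69.2 sin 24.2° = 28.37 m/s.
At the highest point the vertical velocity is zero, so v_y² = 2 g h_max.
h_max = (28.37)² / (2 × 9.8) = 804.9 / 19.60 = 41.1 m.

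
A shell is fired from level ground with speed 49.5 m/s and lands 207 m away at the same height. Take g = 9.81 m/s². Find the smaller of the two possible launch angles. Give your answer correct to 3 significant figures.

Level-ground range: R = v₀² sin(2θ)/g ⇒ sin 2θ = R g / v₀² = 207×9.81/49.5² = 0.8288.
2θ = arcsin(0.8288) = 55.98° or 180° − 55.98° = 124.02°.
So θ = 28.0° or θ = 62.0°.

28.0°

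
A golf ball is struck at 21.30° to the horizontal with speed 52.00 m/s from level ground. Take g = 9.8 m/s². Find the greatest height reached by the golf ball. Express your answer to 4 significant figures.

18.20 m

Vertical component of launch velocity: v_y = 52.00 sin 21.30° = 18.889 m/s.
At the highest point the vertical velocity is zero, so v_y² = 2 g h_max.
h_max = (18.889)² / (2 × 9.8) = 356.79 / 19.60 = 18.20 m.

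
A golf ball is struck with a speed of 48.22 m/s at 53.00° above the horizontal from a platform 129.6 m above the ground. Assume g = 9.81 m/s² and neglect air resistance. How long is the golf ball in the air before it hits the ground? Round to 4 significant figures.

Vertical component: v_y = 48.22 sin 53.00° = 38.510 m/s.
Taking up as positive with launch at y = 129.6 m, landing at y = 0: 0 = 129.6 + 38.510 t − ½(9.81) t².
Solving 4.905 t² − 38.510 t − 129.6 = 0 gives t = [38.510 + √(38.510² + 4·4.905·129.6)] / 9.810 = 10.39 s.

10.39 s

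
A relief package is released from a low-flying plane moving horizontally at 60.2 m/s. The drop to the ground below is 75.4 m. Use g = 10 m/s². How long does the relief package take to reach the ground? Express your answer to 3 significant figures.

3.88 s

The horizontal speed doesn't affect the fall. With v_y0 = 0, h = ½ g t².
t = √(2 × 75.4 / 10) = √15.08 = 3.88 s.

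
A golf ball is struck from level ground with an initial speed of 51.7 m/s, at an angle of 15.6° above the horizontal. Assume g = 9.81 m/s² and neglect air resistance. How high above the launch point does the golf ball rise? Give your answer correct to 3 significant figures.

9.85 m

Vertical component of launch velocity: v_y = 51.7 sin 15.6° = 13.90 m/s.
At the highest point the vertical velocity is zero, so v_y² = 2 g h_max.
h_max = (13.90)² / (2 × 9.81) = 193.2 / 19.62 = 9.85 m.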